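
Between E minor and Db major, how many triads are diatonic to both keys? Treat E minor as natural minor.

0

Diatonic triads of E minor (natural minor): Em (i), F#dim (ii°), G (III), Am (iv), Bm (v), C (VI), D (VII).
Diatonic triads of Db major: Db (I), Ebm (ii), Fm (iii), Gb (IV), Ab (V), Bbm (vi), Cdim (vii°).
No triad has the same root and quality in both keys.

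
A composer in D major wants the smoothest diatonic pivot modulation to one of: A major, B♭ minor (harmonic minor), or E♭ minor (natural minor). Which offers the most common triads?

Triads of D major: D (I), Em (ii), F♯m (iii), G (IV), A (V), Bm (vi), C♯dim (vii°).
A major shares 4: D, F♯m, A, Bm.
B♭ minor (harmonic minor) shares 0: none.
E♭ minor (natural minor) shares 0: none.
The most common triads (4) are shared with A major.

A major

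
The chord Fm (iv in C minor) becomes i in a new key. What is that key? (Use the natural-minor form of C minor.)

The numeral i denotes a minor triad on scale degree 1. With F on degree 1, the tonic of the new key is F.
Degree 1 carries a minor triad in minor keys, so the destination is F minor.
Check: the diatonic triads of F minor (natural minor) are Fm (i), Gdim (ii°), A♭ (III), B♭m (iv), Cm (v), D♭ (VI), E♭ (VII) — Fm is indeed i.

F minor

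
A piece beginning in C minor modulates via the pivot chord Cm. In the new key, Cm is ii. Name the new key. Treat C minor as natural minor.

B♭ major

The numeral ii denotes a minor triad on scale degree 2. With C on degree 2, the tonic of the new key is B♭.
Degree 2 carries a minor triad in major keys, so the destination is B♭ major.
Check: the diatonic triads of B♭ major are B♭ (I), Cm (ii), Dm (iii), E♭ (IV), F (V), Gm (vi), Adim (vii°) — Cm is indeed ii.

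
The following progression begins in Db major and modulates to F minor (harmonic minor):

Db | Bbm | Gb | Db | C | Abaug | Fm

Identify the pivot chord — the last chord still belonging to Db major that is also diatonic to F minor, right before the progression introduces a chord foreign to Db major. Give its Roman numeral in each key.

Db — I in Db major, VI in F minor

Chords diatonic to Db major: Db, Ebm, Fm, Gb, Ab, Bbm, Cdim.
Reading the progression, the first chord not in that set is C, so the modulation leaves Db major there.
The chord immediately before C is Db, which is diatonic to both keys: I in Db major and VI in F minor.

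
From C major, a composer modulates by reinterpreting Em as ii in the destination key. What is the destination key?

The numeral ii denotes a minor triad on scale degree 2. With E on degree 2, the tonic of the new key is D.
Degree 2 carries a minor triad in major keys, so the destination is D major.
Check: the diatonic triads of D major are D (I), Em (ii), F♯m (iii), G (IV), A (V), Bm (vi), C♯dim (vii°) — Em is indeed ii.

D major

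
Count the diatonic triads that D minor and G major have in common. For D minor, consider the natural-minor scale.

Diatonic triads of D minor (natural minor): D minor (i), E diminished (ii°), F major (III), G minor (iv), A minor (v), Bb major (VI), C major (VII).
Diatonic triads of G major: G major (I), A minor (ii), B minor (iii), C major (IV), D major (V), E minor (vi), F# diminished (vii°).
Matching root and quality in both lists: A minor, C major.
That gives 2 common triads.

2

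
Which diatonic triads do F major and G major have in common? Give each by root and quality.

Triads in F major: F (I), Gm (ii), Am (iii), Bb (IV), C (V), Dm (vi), Edim (vii°).
Triads in G major: G (I), Am (ii), Bm (iii), C (IV), D (V), Em (vi), F#dim (vii°).
Shared triads with their functions: Am (iii in F major, ii in G major); C (V in F major, IV in G major).

Am, C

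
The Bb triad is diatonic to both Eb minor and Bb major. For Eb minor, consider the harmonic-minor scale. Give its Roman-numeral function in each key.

V in Eb minor; I in Bb major

The scale of Eb minor (harmonic minor) is Eb F Gb Ab Bb Cb D; Bb is degree 5, and the triad built there (Bb-D-F) is major, so it is V.
The scale of Bb major is Bb C D Eb F G A; Bb is degree 1, and the triad built there (Bb-D-F) is major, so it is I.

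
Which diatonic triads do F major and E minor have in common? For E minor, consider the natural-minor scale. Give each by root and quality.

Triads in F major: F major (I), G minor (ii), A minor (iii), B♭ major (IV), C major (V), D minor (vi), E diminished (vii°).
Triads in E minor (natural minor): E minor (i), F♯ diminished (ii°), G major (III), A minor (iv), B minor (v), C major (VI), D major (VII).
Shared triads with their functions: A minor (iii in F major, iv in E minor); C major (V in F major, VI in E minor).

Am, C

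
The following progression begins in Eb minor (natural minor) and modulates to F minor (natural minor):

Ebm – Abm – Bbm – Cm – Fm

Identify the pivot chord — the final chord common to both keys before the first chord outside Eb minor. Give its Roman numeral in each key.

Bbm — v in Eb minor, iv in F minor

Chords diatonic to Eb minor: Ebm, Fdim, Gb, Abm, Bbm, Cb, Db.
Reading the progression, the first chord not in that set is Cm, so the modulation leaves Eb minor there.
The chord immediately before Cm is Bbm, which is diatonic to both keys: v in Eb minor and iv in F minor.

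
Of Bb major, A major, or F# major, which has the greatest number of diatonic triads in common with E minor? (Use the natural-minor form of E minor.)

Triads of E minor (natural minor): Em (i), F#dim (ii°), G (III), Am (iv), Bm (v), C (VI), D (VII).
Bb major shares 0: none.
A major shares 2: Bm, D.
F# major shares 0: none.
The most common triads (2) are shared with A major.

A major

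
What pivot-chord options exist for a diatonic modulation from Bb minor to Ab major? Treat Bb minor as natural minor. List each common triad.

Bbm, Db, Fm, Ab

Triads in Bb minor (natural minor): Bb minor (i), C diminished (ii°), Db major (III), Eb minor (iv), F minor (v), Gb major (VI), Ab major (VII).
Triads in Ab major: Ab major (I), Bb minor (ii), C minor (iii), Db major (IV), Eb major (V), F minor (vi), G diminished (vii°).
Shared triads with their functions: Bb minor (i in Bb minor, ii in Ab major); Db major (III in Bb minor, IV in Ab major); F minor (v in Bb minor, vi in Ab major); Ab major (VII in Bb minor, I in Ab major).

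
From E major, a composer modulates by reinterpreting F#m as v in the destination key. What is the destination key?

The numeral v denotes a minor triad on scale degree 5. With F# on degree 5, the tonic of the new key is B.
Degree 5 carries a minor triad in natural-minor keys, so the destination is B minor.
Check: the diatonic triads of B minor (natural minor) are Bm (i), C#dim (ii°), D (III), Em (iv), F#m (v), G (VI), A (VII) — F#m is indeed v.

B minor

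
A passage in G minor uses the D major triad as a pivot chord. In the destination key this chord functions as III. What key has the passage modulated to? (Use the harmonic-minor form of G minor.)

B minor

The numeral III denotes a major triad on scale degree 3. With D on degree 3, the tonic of the new key is B.
Degree 3 carries a major triad in natural-minor keys, so the destination is B minor.
Check: the diatonic triads of B minor (natural minor) are Bm (i), C#dim (ii°), D (III), Em (iv), F#m (v), G (VI), A (VII) — D major is indeed III.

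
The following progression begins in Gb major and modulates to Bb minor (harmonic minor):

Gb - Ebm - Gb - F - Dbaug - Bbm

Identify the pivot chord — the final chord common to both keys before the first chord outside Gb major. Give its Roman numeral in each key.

Chords diatonic to Gb major: Gb, Abm, Bbm, Cb, Db, Ebm, Fdim.
Reading the progression, the first chord not in that set is F, so the modulation leaves Gb major there.
The chord immediately before F is Gb, which is diatonic to both keys: I in Gb major and VI in Bb minor.

Gb — I in Gb major, VI in Bb minor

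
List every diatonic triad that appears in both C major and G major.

Triads in C major: C (I), Dm (ii), Em (iii), F (IV), G (V), Am (vi), Bdim (vii°).
Triads in G major: G (I), Am (ii), Bm (iii), C (IV), D (V), Em (vi), F#dim (vii°).
Shared triads with their functions: C (I in C major, IV in G major); Em (iii in C major, vi in G major); G (V in C major, I in G major); Am (vi in C major, ii in G major).

C, Em, G, Am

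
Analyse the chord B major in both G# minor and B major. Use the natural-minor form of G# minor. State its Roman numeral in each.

III in G# minor; I in B major

The scale of G# minor (natural minor) is G# A# B C# D# E F#; B is degree 3, and the triad built there (B-D#-F#) is major, so it is III.
The scale of B major is B C# D# E F# G# A#; B is degree 1, and the triad built there (B-D#-F#) is major, so it is I.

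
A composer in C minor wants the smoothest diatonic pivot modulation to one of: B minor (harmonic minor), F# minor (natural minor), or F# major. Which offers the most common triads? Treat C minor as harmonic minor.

B minor

Triads of C minor (harmonic minor): Cm (i), Ddim (ii°), Ebaug (III+), Fm (iv), G (V), Ab (VI), Bdim (vii°).
B minor (harmonic minor) shares 1: G.
F# minor (natural minor) shares 0: none.
F# major shares 0: none.
The most common triads (1) are shared with B minor.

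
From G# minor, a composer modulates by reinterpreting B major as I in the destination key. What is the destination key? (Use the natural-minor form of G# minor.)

The numeral I denotes a major triad on scale degree 1. With B on degree 1, the tonic of the new key is B.
Degree 1 carries a major triad in major keys, so the destination is B major.
Check: the diatonic triads of B major are B (I), C#m (ii), D#m (iii), E (IV), F# (V), G#m (vi), A#dim (vii°) — B major is indeed I.

B major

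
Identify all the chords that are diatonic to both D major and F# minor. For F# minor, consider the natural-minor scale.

Triads in D major: D (I), Em (ii), F#m (iii), G (IV), A (V), Bm (vi), C#dim (vii°).
Triads in F# minor (natural minor): F#m (i), G#dim (ii°), A (III), Bm (iv), C#m (v), D (VI), E (VII).
Shared triads with their functions: D (I in D major, VI in F# minor); F#m (iii in D major, i in F# minor); A (V in D major, III in F# minor); Bm (vi in D major, iv in F# minor).

D, F#m, A, Bm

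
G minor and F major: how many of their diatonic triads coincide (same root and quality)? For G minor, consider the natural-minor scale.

4

Diatonic triads of G minor (natural minor): Gm (i), Adim (ii°), Bb (III), Cm (iv), Dm (v), Eb (VI), F (VII).
Diatonic triads of F major: F (I), Gm (ii), Am (iii), Bb (IV), C (V), Dm (vi), Edim (vii°).
Matching root and quality in both lists: Gm, Bb, Dm, F.
That gives 4 common triads.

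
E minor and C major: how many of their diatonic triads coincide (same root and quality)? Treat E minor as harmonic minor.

3

Diatonic triads of E minor (harmonic minor): E minor (i), F♯ diminished (ii°), G augmented (III+), A minor (iv), B major (V), C major (VI), D♯ diminished (vii°).
Diatonic triads of C major: C major (I), D minor (ii), E minor (iii), F major (IV), G major (V), A minor (vi), B diminished (vii°).
Matching root and quality in both lists: E minor, A minor, C major.
That gives 3 common triads.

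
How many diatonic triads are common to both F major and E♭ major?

2

Diatonic triads of F major: F (I), Gm (ii), Am (iii), B♭ (IV), C (V), Dm (vi), Edim (vii°).
Diatonic triads of E♭ major: E♭ (I), Fm (ii), Gm (iii), A♭ (IV), B♭ (V), Cm (vi), Ddim (vii°).
Matching root and quality in both lists: Gm, B♭.
That gives 2 common triads.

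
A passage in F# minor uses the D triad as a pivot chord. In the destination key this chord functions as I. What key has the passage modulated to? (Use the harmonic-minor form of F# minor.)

D major

The numeral I denotes a major triad on scale degree 1. With D on degree 1, the tonic of the new key is D.
Degree 1 carries a major triad in major keys, so the destination is D major.
Check: the diatonic triads of D major are D (I), Em (ii), F#m (iii), G (IV), A (V), Bm (vi), C#dim (vii°) — D is indeed I.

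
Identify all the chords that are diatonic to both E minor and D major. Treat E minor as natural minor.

Triads in E minor (natural minor): E minor (i), F# diminished (ii°), G major (III), A minor (iv), B minor (v), C major (VI), D major (VII).
Triads in D major: D major (I), E minor (ii), F# minor (iii), G major (IV), A major (V), B minor (vi), C# diminished (vii°).
Shared triads with their functions: E minor (i in E minor, ii in D major); G major (III in E minor, IV in D major); B minor (v in E minor, vi in D major); D major (VII in E minor, I in D major).

Em, G, Bm, D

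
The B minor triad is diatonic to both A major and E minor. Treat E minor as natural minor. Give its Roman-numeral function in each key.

ii in A major; v in E minor

The scale of A major is A B C♯ D E F♯ G♯; B is degree 2, and the triad built there (B-D-F♯) is minor, so it is ii.
The scale of E minor (natural minor) is E F♯ G A B C D; B is degree 5, and the triad built there (B-D-F♯) is minor, so it is v.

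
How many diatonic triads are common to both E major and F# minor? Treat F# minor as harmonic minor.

1

Diatonic triads of E major: E (I), F#m (ii), G#m (iii), A (IV), B (V), C#m (vi), D#dim (vii°).
Diatonic triads of F# minor (harmonic minor): F#m (i), G#dim (ii°), Aaug (III+), Bm (iv), C# (V), D (VI), E#dim (vii°).
Matching root and quality in both lists: F#m.
That gives 1 common triad.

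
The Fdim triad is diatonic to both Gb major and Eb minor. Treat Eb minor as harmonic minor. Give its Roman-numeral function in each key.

vii° in Gb major; ii° in Eb minor

The scale of Gb major is Gb Ab Bb Cb Db Eb F; F is degree 7, and the triad built there (F-Ab-Cb) is diminished, so it is vii°.
The scale of Eb minor (harmonic minor) is Eb F Gb Ab Bb Cb D; F is degree 2, and the triad built there (F-Ab-Cb) is diminished, so it is ii°.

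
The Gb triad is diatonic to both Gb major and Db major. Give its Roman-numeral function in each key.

The scale of Gb major is Gb Ab Bb Cb Db Eb F; Gb is degree 1, and the triad built there (Gb-Bb-Db) is major, so it is I.
The scale of Db major is Db Eb F Gb Ab Bb C; Gb is degree 4, and the triad built there (Gb-Bb-Db) is major, so it is IV.

I in Gb major; IV in Db major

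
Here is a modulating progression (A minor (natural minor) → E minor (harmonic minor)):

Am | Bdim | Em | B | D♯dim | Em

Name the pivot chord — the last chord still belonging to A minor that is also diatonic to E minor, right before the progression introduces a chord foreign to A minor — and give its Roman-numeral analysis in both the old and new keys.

Chords diatonic to A minor: Am, Bdim, C, Dm, Em, F, G.
Reading the progression, the first chord not in that set is B, so the modulation leaves A minor there.
The chord immediately before B is Em, which is diatonic to both keys: v in A minor and i in E minor.

Em — v in A minor, i in E minor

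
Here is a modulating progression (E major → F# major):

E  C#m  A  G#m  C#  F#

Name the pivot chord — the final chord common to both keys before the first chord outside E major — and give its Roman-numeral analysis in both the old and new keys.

Chords diatonic to E major: E, F#m, G#m, A, B, C#m, D#dim.
Reading the progression, the first chord not in that set is C#, so the modulation leaves E major there.
The chord immediately before C# is G#m, which is diatonic to both keys: iii in E major and ii in F# major.

G#m — iii in E major, ii in F# major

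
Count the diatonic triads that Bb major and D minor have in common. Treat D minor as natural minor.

4

Diatonic triads of Bb major: Bb major (I), C minor (ii), D minor (iii), Eb major (IV), F major (V), G minor (vi), A diminished (vii°).
Diatonic triads of D minor (natural minor): D minor (i), E diminished (ii°), F major (III), G minor (iv), A minor (v), Bb major (VI), C major (VII).
Matching root and quality in both lists: Bb major, D minor, F major, G minor.
That gives 4 common triads.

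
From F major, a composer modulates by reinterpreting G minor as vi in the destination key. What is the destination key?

The numeral vi denotes a minor triad on scale degree 6. With G on degree 6, the tonic of the new key is Bb.
Degree 6 carries a minor triad in major keys, so the destination is Bb major.
Check: the diatonic triads of Bb major are Bb (I), Cm (ii), Dm (iii), Eb (IV), F (V), Gm (vi), Adim (vii°) — G minor is indeed vi.

Bb major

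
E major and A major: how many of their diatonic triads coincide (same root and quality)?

Diatonic triads of E major: E (I), F#m (ii), G#m (iii), A (IV), B (V), C#m (vi), D#dim (vii°).
Diatonic triads of A major: A (I), Bm (ii), C#m (iii), D (IV), E (V), F#m (vi), G#dim (vii°).
Matching root and quality in both lists: E, F#m, A, C#m.
That gives 4 common triads.

4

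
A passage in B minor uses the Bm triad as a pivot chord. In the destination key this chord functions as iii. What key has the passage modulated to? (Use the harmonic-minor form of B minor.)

The numeral iii denotes a minor triad on scale degree 3. With B on degree 3, the tonic of the new key is G.
Degree 3 carries a minor triad in major keys, so the destination is G major.
Check: the diatonic triads of G major are G (I), Am (ii), Bm (iii), C (IV), D (V), Em (vi), F♯dim (vii°) — Bm is indeed iii.

G major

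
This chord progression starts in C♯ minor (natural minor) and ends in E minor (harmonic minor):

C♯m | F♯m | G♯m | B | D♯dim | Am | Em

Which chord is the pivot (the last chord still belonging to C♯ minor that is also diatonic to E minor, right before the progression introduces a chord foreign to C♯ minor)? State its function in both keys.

D♯dim — ii° in C♯ minor, vii° in E minor

Chords diatonic to C♯ minor: C♯m, D♯dim, E, F♯m, G♯m, A, B.
Reading the progression, the first chord not in that set is Am, so the modulation leaves C♯ minor there.
The chord immediately before Am is D♯dim, which is diatonic to both keys: ii° in C♯ minor and vii° in E minor.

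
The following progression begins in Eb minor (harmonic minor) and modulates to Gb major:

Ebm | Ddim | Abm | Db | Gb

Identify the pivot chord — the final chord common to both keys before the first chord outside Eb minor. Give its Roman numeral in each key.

Abm — iv in Eb minor, ii in Gb major

Chords diatonic to Eb minor: Ebm, Fdim, Gbaug, Abm, Bb, Cb, Ddim.
Reading the progression, the first chord not in that set is Db, so the modulation leaves Eb minor there.
The chord immediately before Db is Abm, which is diatonic to both keys: iv in Eb minor and ii in Gb major.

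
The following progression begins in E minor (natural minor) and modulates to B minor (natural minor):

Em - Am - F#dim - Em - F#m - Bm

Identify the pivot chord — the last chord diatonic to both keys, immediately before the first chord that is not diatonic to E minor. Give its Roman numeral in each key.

Chords diatonic to E minor: Em, F#dim, G, Am, Bm, C, D.
Reading the progression, the first chord not in that set is F#m, so the modulation leaves E minor there.
The chord immediately before F#m is Em, which is diatonic to both keys: i in E minor and iv in B minor.

Em — i in E minor, iv in B minor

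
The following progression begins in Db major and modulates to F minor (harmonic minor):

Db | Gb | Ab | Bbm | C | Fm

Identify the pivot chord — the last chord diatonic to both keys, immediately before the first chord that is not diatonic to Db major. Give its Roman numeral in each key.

Bbm — vi in Db major, iv in F minor

Chords diatonic to Db major: Db, Ebm, Fm, Gb, Ab, Bbm, Cdim.
Reading the progression, the first chord not in that set is C, so the modulation leaves Db major there.
The chord immediately before C is Bbm, which is diatonic to both keys: vi in Db major and iv in F minor.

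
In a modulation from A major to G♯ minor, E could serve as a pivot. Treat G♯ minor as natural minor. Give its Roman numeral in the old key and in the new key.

The scale of A major is A B C♯ D E F♯ G♯; E is degree 5, and the triad built there (E-G♯-B) is major, so it is V.
The scale of G♯ minor (natural minor) is G♯ A♯ B C♯ D♯ E F♯; E is degree 6, and the triad built there (E-G♯-B) is major, so it is VI.

V in A major; VI in G♯ minor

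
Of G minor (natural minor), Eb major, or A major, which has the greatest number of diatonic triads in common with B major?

Triads of B major: B (I), C#m (ii), D#m (iii), E (IV), F# (V), G#m (vi), A#dim (vii°).
G minor (natural minor) shares 0: none.
Eb major shares 0: none.
A major shares 2: C#m, E.
The most common triads (2) are shared with A major.

A major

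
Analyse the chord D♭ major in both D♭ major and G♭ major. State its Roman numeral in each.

I in D♭ major; V in G♭ major

The scale of D♭ major is D♭ E♭ F G♭ A♭ B♭ C; D♭ is degree 1, and the triad built there (D♭-F-A♭) is major, so it is I.
The scale of G♭ major is G♭ A♭ B♭ C♭ D♭ E♭ F; D♭ is degree 5, and the triad built there (D♭-F-A♭) is major, so it is V.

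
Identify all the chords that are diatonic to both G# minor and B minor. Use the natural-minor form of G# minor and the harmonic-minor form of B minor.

A#dim, F#

Triads in G# minor (natural minor): G# minor (i), A# diminished (ii°), B major (III), C# minor (iv), D# minor (v), E major (VI), F# major (VII).
Triads in B minor (harmonic minor): B minor (i), C# diminished (ii°), D augmented (III+), E minor (iv), F# major (V), G major (VI), A# diminished (vii°).
Shared triads with their functions: A# diminished (ii° in G# minor, vii° in B minor); F# major (VII in G# minor, V in B minor).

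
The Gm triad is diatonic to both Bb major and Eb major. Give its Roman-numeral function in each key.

vi in Bb major; iii in Eb major

The scale of Bb major is Bb C D Eb F G A; G is degree 6, and the triad built there (G-Bb-D) is minor, so it is vi.
The scale of Eb major is Eb F G Ab Bb C D; G is degree 3, and the triad built there (G-Bb-D) is minor, so it is iii.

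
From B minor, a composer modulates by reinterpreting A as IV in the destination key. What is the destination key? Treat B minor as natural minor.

E major

The numeral IV denotes a major triad on scale degree 4. With A on degree 4, the tonic of the new key is E.
Degree 4 carries a major triad in major keys, so the destination is E major.
Check: the diatonic triads of E major are E (I), F#m (ii), G#m (iii), A (IV), B (V), C#m (vi), D#dim (vii°) — A is indeed IV.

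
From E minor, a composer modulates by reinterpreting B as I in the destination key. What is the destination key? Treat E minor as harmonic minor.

The numeral I denotes a major triad on scale degree 1. With B on degree 1, the tonic of the new key is B.
Degree 1 carries a major triad in major keys, so the destination is B major.
Check: the diatonic triads of B major are B (I), C#m (ii), D#m (iii), E (IV), F# (V), G#m (vi), A#dim (vii°) — B is indeed I.

B major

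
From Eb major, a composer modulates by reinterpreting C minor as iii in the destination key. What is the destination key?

The numeral iii denotes a minor triad on scale degree 3. With C on degree 3, the tonic of the new key is Ab.
Degree 3 carries a minor triad in major keys, so the destination is Ab major.
Check: the diatonic triads of Ab major are Ab (I), Bbm (ii), Cm (iii), Db (IV), Eb (V), Fm (vi), Gdim (vii°) — C minor is indeed iii.

Ab major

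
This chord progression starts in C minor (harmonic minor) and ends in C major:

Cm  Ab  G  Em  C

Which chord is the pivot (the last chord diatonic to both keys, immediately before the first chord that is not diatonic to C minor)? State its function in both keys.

G — V in C minor, V in C major

Chords diatonic to C minor: Cm, Ddim, Ebaug, Fm, G, Ab, Bdim.
Reading the progression, the first chord not in that set is Em, so the modulation leaves C minor there.
The chord immediately before Em is G, which is diatonic to both keys: V in C minor and V in C major.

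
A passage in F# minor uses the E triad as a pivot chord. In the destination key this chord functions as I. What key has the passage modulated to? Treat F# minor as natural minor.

E major

The numeral I denotes a major triad on scale degree 1. With E on degree 1, the tonic of the new key is E.
Degree 1 carries a major triad in major keys, so the destination is E major.
Check: the diatonic triads of E major are E (I), F#m (ii), G#m (iii), A (IV), B (V), C#m (vi), D#dim (vii°) — E is indeed I.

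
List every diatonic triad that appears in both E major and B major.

Triads in E major: E (I), F#m (ii), G#m (iii), A (IV), B (V), C#m (vi), D#dim (vii°).
Triads in B major: B (I), C#m (ii), D#m (iii), E (IV), F# (V), G#m (vi), A#dim (vii°).
Shared triads with their functions: E (I in E major, IV in B major); G#m (iii in E major, vi in B major); B (V in E major, I in B major); C#m (vi in E major, ii in B major).

E, G#m, B, C#m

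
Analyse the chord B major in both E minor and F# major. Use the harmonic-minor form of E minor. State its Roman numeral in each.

V in E minor; IV in F# major

The scale of E minor (harmonic minor) is E F# G A B C D#; B is degree 5, and the triad built there (B-D#-F#) is major, so it is V.
The scale of F# major is F# G# A# B C# D# E#; B is degree 4, and the triad built there (B-D#-F#) is major, so it is IV.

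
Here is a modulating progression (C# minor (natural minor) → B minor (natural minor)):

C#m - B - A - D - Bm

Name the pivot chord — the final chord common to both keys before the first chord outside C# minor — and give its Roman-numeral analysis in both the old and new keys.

A — VI in C# minor, VII in B minor

Chords diatonic to C# minor: C#m, D#dim, E, F#m, G#m, A, B.
Reading the progression, the first chord not in that set is D, so the modulation leaves C# minor there.
The chord immediately before D is A, which is diatonic to both keys: VI in C# minor and VII in B minor.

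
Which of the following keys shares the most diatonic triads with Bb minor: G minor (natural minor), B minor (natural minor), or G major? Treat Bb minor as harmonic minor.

G minor

Triads of Bb minor (harmonic minor): Bbm (i), Cdim (ii°), Dbaug (III+), Ebm (iv), F (V), Gb (VI), Adim (vii°).
G minor (natural minor) shares 2: F, Adim.
B minor (natural minor) shares 0: none.
G major shares 0: none.
The most common triads (2) are shared with G minor.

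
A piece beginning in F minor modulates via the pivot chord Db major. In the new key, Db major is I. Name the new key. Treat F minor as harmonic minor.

The numeral I denotes a major triad on scale degree 1. With Db on degree 1, the tonic of the new key is Db.
Degree 1 carries a major triad in major keys, so the destination is Db major.
Check: the diatonic triads of Db major are Db (I), Ebm (ii), Fm (iii), Gb (IV), Ab (V), Bbm (vi), Cdim (vii°) — Db major is indeed I.

Db major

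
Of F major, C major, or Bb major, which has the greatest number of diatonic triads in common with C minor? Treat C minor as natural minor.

Triads of C minor (natural minor): C minor (i), D diminished (ii°), Eb major (III), F minor (iv), G minor (v), Ab major (VI), Bb major (VII).
F major shares 2: Gm, Bb.
C major shares 0: none.
Bb major shares 4: Cm, Eb, Gm, Bb.
The most common triads (4) are shared with Bb major.

Bb major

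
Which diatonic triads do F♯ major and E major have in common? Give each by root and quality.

Triads in F♯ major: F♯ major (I), G♯ minor (ii), A♯ minor (iii), B major (IV), C♯ major (V), D♯ minor (vi), E♯ diminished (vii°).
Triads in E major: E major (I), F♯ minor (ii), G♯ minor (iii), A major (IV), B major (V), C♯ minor (vi), D♯ diminished (vii°).
Shared triads with their functions: G♯ minor (ii in F♯ major, iii in E major); B major (IV in F♯ major, V in E major).

G♯m, B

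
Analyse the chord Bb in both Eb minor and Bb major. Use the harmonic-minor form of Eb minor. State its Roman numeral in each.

The scale of Eb minor (harmonic minor) is Eb F Gb Ab Bb Cb D; Bb is degree 5, and the triad built there (Bb-D-F) is major, so it is V.
The scale of Bb major is Bb C D Eb F G A; Bb is degree 1, and the triad built there (Bb-D-F) is major, so it is I.

V in Eb minor; I in Bb major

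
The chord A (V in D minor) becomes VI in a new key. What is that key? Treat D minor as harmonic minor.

The numeral VI denotes a major triad on scale degree 6. With A on degree 6, the tonic of the new key is C#.
Degree 6 carries a major triad in minor keys, so the destination is C# minor.
Check: the diatonic triads of C# minor (natural minor) are C#m (i), D#dim (ii°), E (III), F#m (iv), G#m (v), A (VI), B (VII) — A is indeed VI.

C# minor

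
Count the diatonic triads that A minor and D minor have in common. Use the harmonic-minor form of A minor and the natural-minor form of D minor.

Diatonic triads of A minor (harmonic minor): A minor (i), B diminished (ii°), C augmented (III+), D minor (iv), E major (V), F major (VI), G# diminished (vii°).
Diatonic triads of D minor (natural minor): D minor (i), E diminished (ii°), F major (III), G minor (iv), A minor (v), Bb major (VI), C major (VII).
Matching root and quality in both lists: A minor, D minor, F major.
That gives 3 common triads.

3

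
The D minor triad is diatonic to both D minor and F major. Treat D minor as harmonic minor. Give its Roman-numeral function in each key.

i in D minor; vi in F major

The scale of D minor (harmonic minor) is D E F G A Bb C#; D is degree 1, and the triad built there (D-F-A) is minor, so it is i.
The scale of F major is F G A Bb C D E; D is degree 6, and the triad built there (D-F-A) is minor, so it is vi.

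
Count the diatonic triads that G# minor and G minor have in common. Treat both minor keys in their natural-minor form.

Diatonic triads of G# minor (natural minor): G#m (i), A#dim (ii°), B (III), C#m (iv), D#m (v), E (VI), F# (VII).
Diatonic triads of G minor (natural minor): Gm (i), Adim (ii°), Bb (III), Cm (iv), Dm (v), Eb (VI), F (VII).
No triad has the same root and quality in both keys.

0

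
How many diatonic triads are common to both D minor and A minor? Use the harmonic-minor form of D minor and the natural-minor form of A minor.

Diatonic triads of D minor (harmonic minor): D minor (i), E diminished (ii°), F augmented (III+), G minor (iv), A major (V), Bb major (VI), C# diminished (vii°).
Diatonic triads of A minor (natural minor): A minor (i), B diminished (ii°), C major (III), D minor (iv), E minor (v), F major (VI), G major (VII).
Matching root and quality in both lists: D minor.
That gives 1 common triad.

1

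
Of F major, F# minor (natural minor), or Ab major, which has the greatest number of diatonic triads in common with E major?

F# minor

Triads of E major: E (I), F#m (ii), G#m (iii), A (IV), B (V), C#m (vi), D#dim (vii°).
F major shares 0: none.
F# minor (natural minor) shares 4: E, F#m, A, C#m.
Ab major shares 0: none.
The most common triads (4) are shared with F# minor.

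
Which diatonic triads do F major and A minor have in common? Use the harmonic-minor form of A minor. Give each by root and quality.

F, Am, Dm

Triads in F major: F (I), Gm (ii), Am (iii), Bb (IV), C (V), Dm (vi), Edim (vii°).
Triads in A minor (harmonic minor): Am (i), Bdim (ii°), Caug (III+), Dm (iv), E (V), F (VI), G#dim (vii°).
Shared triads with their functions: F (I in F major, VI in A minor); Am (iii in F major, i in A minor); Dm (vi in F major, iv in A minor).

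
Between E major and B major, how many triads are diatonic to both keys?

Diatonic triads of E major: E (I), F♯m (ii), G♯m (iii), A (IV), B (V), C♯m (vi), D♯dim (vii°).
Diatonic triads of B major: B (I), C♯m (ii), D♯m (iii), E (IV), F♯ (V), G♯m (vi), A♯dim (vii°).
Matching root and quality in both lists: E, G♯m, B, C♯m.
That gives 4 common triads.

4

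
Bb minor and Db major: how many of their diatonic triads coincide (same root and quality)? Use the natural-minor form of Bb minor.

7

Diatonic triads of Bb minor (natural minor): Bb minor (i), C diminished (ii°), Db major (III), Eb minor (iv), F minor (v), Gb major (VI), Ab major (VII).
Diatonic triads of Db major: Db major (I), Eb minor (ii), F minor (iii), Gb major (IV), Ab major (V), Bb minor (vi), C diminished (vii°).
Matching root and quality in both lists: Bb minor, C diminished, Db major, Eb minor, F minor, Gb major, Ab major.
That gives 7 common triads.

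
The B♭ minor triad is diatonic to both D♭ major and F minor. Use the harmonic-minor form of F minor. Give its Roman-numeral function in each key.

The scale of D♭ major is D♭ E♭ F G♭ A♭ B♭ C; B♭ is degree 6, and the triad built there (B♭-D♭-F) is minor, so it is vi.
The scale of F minor (harmonic minor) is F G A♭ B♭ C D♭ E; B♭ is degree 4, and the triad built there (B♭-D♭-F) is minor, so it is iv.

vi in D♭ major; iv in F minor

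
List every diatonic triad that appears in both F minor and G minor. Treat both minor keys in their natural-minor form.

Cm, Eb

Triads in F minor (natural minor): Fm (i), Gdim (ii°), Ab (III), Bbm (iv), Cm (v), Db (VI), Eb (VII).
Triads in G minor (natural minor): Gm (i), Adim (ii°), Bb (III), Cm (iv), Dm (v), Eb (VI), F (VII).
Shared triads with their functions: Cm (v in F minor, iv in G minor); Eb (VII in F minor, VI in G minor).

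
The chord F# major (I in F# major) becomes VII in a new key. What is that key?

G# minor

The numeral VII denotes a major triad on scale degree 7. With F# on degree 7, the tonic of the new key is G#.
Degree 7 carries a major triad in natural-minor keys, so the destination is G# minor.
Check: the diatonic triads of G# minor (natural minor) are G#m (i), A#dim (ii°), B (III), C#m (iv), D#m (v), E (VI), F# (VII) — F# major is indeed VII.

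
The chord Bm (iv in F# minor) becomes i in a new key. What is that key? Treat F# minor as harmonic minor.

B minor

The numeral i denotes a minor triad on scale degree 1. With B on degree 1, the tonic of the new key is B.
Degree 1 carries a minor triad in minor keys, so the destination is B minor.
Check: the diatonic triads of B minor (natural minor) are Bm (i), C#dim (ii°), D (III), Em (iv), F#m (v), G (VI), A (VII) — Bm is indeed i.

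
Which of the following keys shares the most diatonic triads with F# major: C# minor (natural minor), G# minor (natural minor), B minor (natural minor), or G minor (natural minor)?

Triads of F# major: F# major (I), G# minor (ii), A# minor (iii), B major (IV), C# major (V), D# minor (vi), E# diminished (vii°).
C# minor (natural minor) shares 2: G#m, B.
G# minor (natural minor) shares 4: F#, G#m, B, D#m.
B minor (natural minor) shares 0: none.
G minor (natural minor) shares 0: none.
The most common triads (4) are shared with G# minor.

G# minor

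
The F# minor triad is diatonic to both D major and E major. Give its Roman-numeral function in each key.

iii in D major; ii in E major

The scale of D major is D E F# G A B C#; F# is degree 3, and the triad built there (F#-A-C#) is minor, so it is iii.
The scale of E major is E F# G# A B C# D#; F# is degree 2, and the triad built there (F#-A-C#) is minor, so it is ii.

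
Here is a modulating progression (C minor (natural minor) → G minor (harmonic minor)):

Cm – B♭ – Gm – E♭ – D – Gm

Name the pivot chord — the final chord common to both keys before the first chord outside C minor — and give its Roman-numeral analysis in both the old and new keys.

Chords diatonic to C minor: Cm, Ddim, E♭, Fm, Gm, A♭, B♭.
Reading the progression, the first chord not in that set is D, so the modulation leaves C minor there.
The chord immediately before D is E♭, which is diatonic to both keys: III in C minor and VI in G minor.

E♭ — III in C minor, VI in G minor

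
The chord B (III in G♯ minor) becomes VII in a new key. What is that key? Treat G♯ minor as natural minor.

C♯ minor

The numeral VII denotes a major triad on scale degree 7. With B on degree 7, the tonic of the new key is C♯.
Degree 7 carries a major triad in natural-minor keys, so the destination is C♯ minor.
Check: the diatonic triads of C♯ minor (natural minor) are C♯m (i), D♯dim (ii°), E (III), F♯m (iv), G♯m (v), A (VI), B (VII) — B is indeed VII.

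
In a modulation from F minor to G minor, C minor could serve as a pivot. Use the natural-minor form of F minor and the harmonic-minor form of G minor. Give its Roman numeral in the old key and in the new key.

v in F minor; iv in G minor

The scale of F minor (natural minor) is F G Ab Bb C Db Eb; C is degree 5, and the triad built there (C-Eb-G) is minor, so it is v.
The scale of G minor (harmonic minor) is G A Bb C D Eb F#; C is degree 4, and the triad built there (C-Eb-G) is minor, so it is iv.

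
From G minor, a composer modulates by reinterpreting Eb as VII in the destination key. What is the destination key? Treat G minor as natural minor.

The numeral VII denotes a major triad on scale degree 7. With Eb on degree 7, the tonic of the new key is F.
Degree 7 carries a major triad in natural-minor keys, so the destination is F minor.
Check: the diatonic triads of F minor (natural minor) are Fm (i), Gdim (ii°), Ab (III), Bbm (iv), Cm (v), Db (VI), Eb (VII) — Eb is indeed VII.

F minor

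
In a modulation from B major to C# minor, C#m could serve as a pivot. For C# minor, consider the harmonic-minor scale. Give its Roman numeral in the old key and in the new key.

The scale of B major is B C# D# E F# G# A#; C# is degree 2, and the triad built there (C#-E-G#) is minor, so it is ii.
The scale of C# minor (harmonic minor) is C# D# E F# G# A B#; C# is degree 1, and the triad built there (C#-E-G#) is minor, so it is i.

ii in B major; i in C# minor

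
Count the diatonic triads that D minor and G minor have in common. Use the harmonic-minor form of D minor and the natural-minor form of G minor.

3

Diatonic triads of D minor (harmonic minor): Dm (i), Edim (ii°), Faug (III+), Gm (iv), A (V), Bb (VI), C#dim (vii°).
Diatonic triads of G minor (natural minor): Gm (i), Adim (ii°), Bb (III), Cm (iv), Dm (v), Eb (VI), F (VII).
Matching root and quality in both lists: Dm, Gm, Bb.
That gives 3 common triads.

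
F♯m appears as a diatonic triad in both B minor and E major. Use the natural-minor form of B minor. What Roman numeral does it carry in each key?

v in B minor; ii in E major

The scale of B minor (natural minor) is B C♯ D E F♯ G A; F♯ is degree 5, and the triad built there (F♯-A-C♯) is minor, so it is v.
The scale of E major is E F♯ G♯ A B C♯ D♯; F♯ is degree 2, and the triad built there (F♯-A-C♯) is minor, so it is ii.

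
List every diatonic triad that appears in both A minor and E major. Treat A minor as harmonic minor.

Triads in A minor (harmonic minor): Am (i), Bdim (ii°), Caug (III+), Dm (iv), E (V), F (VI), G#dim (vii°).
Triads in E major: E (I), F#m (ii), G#m (iii), A (IV), B (V), C#m (vi), D#dim (vii°).
Shared triads with their functions: E (V in A minor, I in E major).

E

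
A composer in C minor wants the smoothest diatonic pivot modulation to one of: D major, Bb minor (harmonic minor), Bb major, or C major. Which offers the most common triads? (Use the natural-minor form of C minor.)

Triads of C minor (natural minor): C minor (i), D diminished (ii°), Eb major (III), F minor (iv), G minor (v), Ab major (VI), Bb major (VII).
D major shares 0: none.
Bb minor (harmonic minor) shares 0: none.
Bb major shares 4: Cm, Eb, Gm, Bb.
C major shares 0: none.
The most common triads (4) are shared with Bb major.

Bb major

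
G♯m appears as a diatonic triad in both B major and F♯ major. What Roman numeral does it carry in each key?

vi in B major; ii in F♯ major

The scale of B major is B C♯ D♯ E F♯ G♯ A♯; G♯ is degree 6, and the triad built there (G♯-B-D♯) is minor, so it is vi.
The scale of F♯ major is F♯ G♯ A♯ B C♯ D♯ E♯; G♯ is degree 2, and the triad built there (G♯-B-D♯) is minor, so it is ii.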